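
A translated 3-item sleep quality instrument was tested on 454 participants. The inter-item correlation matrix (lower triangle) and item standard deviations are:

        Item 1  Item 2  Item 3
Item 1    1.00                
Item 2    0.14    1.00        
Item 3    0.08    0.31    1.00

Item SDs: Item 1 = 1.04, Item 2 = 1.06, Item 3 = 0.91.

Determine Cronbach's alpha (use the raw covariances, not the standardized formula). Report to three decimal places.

α = 0.388

Σσ²ᵢ = 1.04² + 1.06² + 0.91² = 3.0333
Covariances σ_ij = r_ij · s_i · s_j:
  σ(Item 1,Item 2) = 0.14 × 1.04 × 1.06 = 0.1543
  σ(Item 1,Item 3) = 0.08 × 1.04 × 0.91 = 0.0757
  σ(Item 2,Item 3) = 0.31 × 1.06 × 0.91 = 0.2990
σ²_T = Σσ²ᵢ + 2·Σσ_ij = 3.0333 + 2 × 0.5290 = 4.0913
α = (3/2)·(1 − 3.0333/4.0913) = 0.388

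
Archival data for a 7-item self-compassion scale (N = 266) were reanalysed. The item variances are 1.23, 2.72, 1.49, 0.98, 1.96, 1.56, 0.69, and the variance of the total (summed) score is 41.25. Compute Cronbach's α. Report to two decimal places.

sum of item variances = 1.23 + 2.72 + 1.49 + 0.98 + 1.96 + 1.56 + 0.69 = 10.63
α = (k/(k−1))·(1 − sum of item variances/σ²_T) = (7/6)·(1 − 10.63/41.25) = 0.87

α = 0.87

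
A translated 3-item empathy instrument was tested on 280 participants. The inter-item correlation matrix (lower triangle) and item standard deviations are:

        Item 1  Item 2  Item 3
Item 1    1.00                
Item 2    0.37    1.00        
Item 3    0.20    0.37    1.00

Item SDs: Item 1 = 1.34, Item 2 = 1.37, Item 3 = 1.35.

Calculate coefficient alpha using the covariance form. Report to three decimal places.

Σσ²ᵢ = 1.34² + 1.37² + 1.35² = 5.4950
Covariances σ_ij = r_ij · s_i · s_j:
  σ(Item 1,Item 2) = 0.37 × 1.34 × 1.37 = 0.6792
  σ(Item 1,Item 3) = 0.20 × 1.34 × 1.35 = 0.3618
  σ(Item 2,Item 3) = 0.37 × 1.37 × 1.35 = 0.6843
σ²_T = Σσ²ᵢ + 2·Σσ_ij = 5.4950 + 2 × 1.7253 = 8.9456
α = (3/2)·(1 − 5.4950/8.9456) = 0.579

coefficient alpha = 0.579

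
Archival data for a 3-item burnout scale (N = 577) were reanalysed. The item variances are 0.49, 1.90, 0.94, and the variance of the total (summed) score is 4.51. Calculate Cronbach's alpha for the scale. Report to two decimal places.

α = 0.39

ΣVar(i) = 0.49 + 1.90 + 0.94 = 3.33
α = (k/(k−1))·(1 − ΣVar(i)/total variance) = (3/2)·(1 − 3.33/4.51) = 0.39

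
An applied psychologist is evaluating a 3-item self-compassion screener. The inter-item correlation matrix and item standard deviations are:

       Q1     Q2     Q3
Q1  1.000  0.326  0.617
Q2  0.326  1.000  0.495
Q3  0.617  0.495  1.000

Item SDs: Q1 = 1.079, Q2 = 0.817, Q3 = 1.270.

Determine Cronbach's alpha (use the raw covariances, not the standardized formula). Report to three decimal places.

Σσ²ᵢ = 1.079² + 0.817² + 1.270² = 3.4446
Covariances σ_ij = r_ij · s_i · s_j:
  σ(Q1,Q2) = 0.326 × 1.079 × 0.817 = 0.2874
  σ(Q1,Q3) = 0.617 × 1.079 × 1.270 = 0.8455
  σ(Q2,Q3) = 0.495 × 0.817 × 1.270 = 0.5136
σ²_T = Σσ²ᵢ + 2·Σσ_ij = 3.4446 + 2 × 1.6465 = 6.7376
α = (3/2)·(1 − 3.4446/6.7376) = 0.733

α = 0.733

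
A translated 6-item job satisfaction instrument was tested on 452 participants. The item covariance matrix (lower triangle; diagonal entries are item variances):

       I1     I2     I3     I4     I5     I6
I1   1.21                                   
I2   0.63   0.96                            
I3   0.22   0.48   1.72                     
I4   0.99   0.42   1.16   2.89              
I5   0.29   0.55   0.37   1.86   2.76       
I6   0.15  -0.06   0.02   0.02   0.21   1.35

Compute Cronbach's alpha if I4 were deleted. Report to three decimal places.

Remaining items: I1, I2, I3, I5, I6 (k = 5).
Σσ²ᵢ = 1.21 + 0.96 + 1.72 + 2.76 + 1.35 = 8.00
σ²_T = 8.00 + 2 × 2.86 = 13.72
α (item deleted) = (5/4)·(1 − 8.00/13.72) = 0.521

α = 0.521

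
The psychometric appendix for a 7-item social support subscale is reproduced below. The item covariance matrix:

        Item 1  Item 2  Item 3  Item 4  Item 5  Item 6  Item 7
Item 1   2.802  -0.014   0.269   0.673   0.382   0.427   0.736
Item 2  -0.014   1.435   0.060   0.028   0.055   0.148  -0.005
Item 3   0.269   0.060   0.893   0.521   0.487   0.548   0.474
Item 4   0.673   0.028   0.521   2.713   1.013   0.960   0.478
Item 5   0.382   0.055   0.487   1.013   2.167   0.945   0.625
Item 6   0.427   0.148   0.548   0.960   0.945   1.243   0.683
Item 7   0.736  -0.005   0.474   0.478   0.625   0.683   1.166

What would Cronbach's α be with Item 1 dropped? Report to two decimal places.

Remaining items: Item 2, Item 3, Item 4, Item 5, Item 6, Item 7 (k = 6).
ΣVar(i) = 1.435 + 0.893 + 2.713 + 2.167 + 1.243 + 1.166 = 9.617
total variance = 9.617 + 2 × 7.020 = 23.657
α (item deleted) = (6/5)·(1 − 9.617/23.657) = 0.71

α = 0.71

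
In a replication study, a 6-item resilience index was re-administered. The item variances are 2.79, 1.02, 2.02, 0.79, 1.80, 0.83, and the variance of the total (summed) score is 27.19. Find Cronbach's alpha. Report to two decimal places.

Cronbach's alpha = 0.79

Σσ²ᵢ = 2.79 + 1.02 + 2.02 + 0.79 + 1.80 + 0.83 = 9.25
α = (k/(k−1))·(1 − Σσ²ᵢ/Var(T)) = (6/5)·(1 − 9.25/27.19) = 0.79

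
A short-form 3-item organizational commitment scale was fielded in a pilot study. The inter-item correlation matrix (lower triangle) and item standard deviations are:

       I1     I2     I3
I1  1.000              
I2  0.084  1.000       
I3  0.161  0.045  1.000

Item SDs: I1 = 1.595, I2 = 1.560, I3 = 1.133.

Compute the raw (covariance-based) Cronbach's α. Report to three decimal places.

Σσ²ᵢ = 1.595² + 1.560² + 1.133² = 6.2613
Covariances σ_ij = r_ij · s_i · s_j:
  σ(I1,I2) = 0.084 × 1.595 × 1.560 = 0.2090
  σ(I1,I3) = 0.161 × 1.595 × 1.133 = 0.2909
  σ(I2,I3) = 0.045 × 1.560 × 1.133 = 0.0795
σ²_T = Σσ²ᵢ + 2·Σσ_ij = 6.2613 + 2 × 0.5794 = 7.4201
α = (3/2)·(1 − 6.2613/7.4201) = 0.234

α = 0.234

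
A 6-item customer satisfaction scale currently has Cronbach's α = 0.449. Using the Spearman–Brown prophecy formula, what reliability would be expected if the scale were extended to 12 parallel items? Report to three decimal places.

predicted reliability = 0.620

Length factor m = 12/6 = 2.0000
α' = m·α / (1 + (m−1)·α)
   = 12/6 × 0.449 / (1 + (12/6 − 1) × 0.449)
   = 0.8980 / 1.4490 = 0.620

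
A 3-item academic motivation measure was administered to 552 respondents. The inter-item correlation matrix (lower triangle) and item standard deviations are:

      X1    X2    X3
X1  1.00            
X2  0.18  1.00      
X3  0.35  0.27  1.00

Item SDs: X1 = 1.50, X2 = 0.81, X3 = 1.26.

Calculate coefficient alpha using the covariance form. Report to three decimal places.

Σσ²ᵢ = 1.50² + 0.81² + 1.26² = 4.4937
Covariances σ_ij = r_ij · s_i · s_j:
  σ(X1,X2) = 0.18 × 1.50 × 0.81 = 0.2187
  σ(X1,X3) = 0.35 × 1.50 × 1.26 = 0.6615
  σ(X2,X3) = 0.27 × 0.81 × 1.26 = 0.2756
σ²_T = Σσ²ᵢ + 2·Σσ_ij = 4.4937 + 2 × 1.1558 = 6.8053
α = (3/2)·(1 − 4.4937/6.8053) = 0.510

coefficient alpha = 0.510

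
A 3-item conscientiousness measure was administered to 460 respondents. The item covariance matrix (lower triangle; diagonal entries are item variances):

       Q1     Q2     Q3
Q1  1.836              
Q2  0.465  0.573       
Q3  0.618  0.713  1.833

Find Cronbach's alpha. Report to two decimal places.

ΣVar(i) = 1.836 + 0.573 + 1.833 = 4.242
Sum of off-diagonal covariances = 1.796
σ²_T = 4.242 + 2 × 1.796 = 7.834
α = (k/(k−1))·(1 − ΣVar(i)/σ²_T) = (3/2)·(1 − 4.242/7.834) = 0.69

Cronbach's alpha = 0.69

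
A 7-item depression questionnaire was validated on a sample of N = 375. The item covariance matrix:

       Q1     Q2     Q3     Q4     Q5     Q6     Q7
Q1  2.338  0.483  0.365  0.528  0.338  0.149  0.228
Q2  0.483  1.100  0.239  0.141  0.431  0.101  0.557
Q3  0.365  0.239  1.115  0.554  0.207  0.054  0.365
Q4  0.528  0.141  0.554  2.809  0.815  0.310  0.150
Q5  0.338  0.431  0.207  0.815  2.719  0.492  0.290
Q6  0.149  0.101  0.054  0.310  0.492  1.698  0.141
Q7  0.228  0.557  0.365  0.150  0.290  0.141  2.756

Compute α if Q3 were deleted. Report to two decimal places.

α = 0.52

Remaining items: Q1, Q2, Q4, Q5, Q6, Q7 (k = 6).
Σσᵢ² = 2.338 + 1.100 + 2.809 + 2.719 + 1.698 + 2.756 = 13.420
total variance = 13.420 + 2 × 5.154 = 23.728
α (item deleted) = (6/5)·(1 − 13.420/23.728) = 0.52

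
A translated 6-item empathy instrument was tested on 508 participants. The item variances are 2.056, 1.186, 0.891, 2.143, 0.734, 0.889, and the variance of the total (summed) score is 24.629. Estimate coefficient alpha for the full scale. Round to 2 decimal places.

Σσᵢ² = 2.056 + 1.186 + 0.891 + 2.143 + 0.734 + 0.889 = 7.899
α = (k/(k−1))·(1 − Σσᵢ²/σ²_T) = (6/5)·(1 − 7.899/24.629) = 0.82

coefficient alpha = 0.82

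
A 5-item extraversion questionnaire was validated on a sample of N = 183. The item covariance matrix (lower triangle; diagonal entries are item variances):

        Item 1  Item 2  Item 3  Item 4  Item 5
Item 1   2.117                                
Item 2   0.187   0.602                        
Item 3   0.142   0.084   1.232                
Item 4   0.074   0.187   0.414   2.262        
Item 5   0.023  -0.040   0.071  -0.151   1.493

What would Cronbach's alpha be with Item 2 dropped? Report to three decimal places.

α = 0.185

Remaining items: Item 1, Item 3, Item 4, Item 5 (k = 4).
Σσ²ᵢ = 2.117 + 1.232 + 2.262 + 1.493 = 7.104
σ²_total = 7.104 + 2 × 0.573 = 8.250
α (item deleted) = (4/3)·(1 − 7.104/8.250) = 0.185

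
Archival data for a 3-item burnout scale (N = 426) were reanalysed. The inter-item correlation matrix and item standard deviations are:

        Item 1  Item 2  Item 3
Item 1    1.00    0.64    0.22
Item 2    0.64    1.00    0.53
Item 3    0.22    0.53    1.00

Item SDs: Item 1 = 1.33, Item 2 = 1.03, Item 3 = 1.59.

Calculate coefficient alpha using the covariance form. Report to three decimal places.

α = 0.678

Σσ²ᵢ = 1.33² + 1.03² + 1.59² = 5.3579
Covariances σ_ij = r_ij · s_i · s_j:
  σ(Item 1,Item 2) = 0.64 × 1.33 × 1.03 = 0.8767
  σ(Item 1,Item 3) = 0.22 × 1.33 × 1.59 = 0.4652
  σ(Item 2,Item 3) = 0.53 × 1.03 × 1.59 = 0.8680
σ²_T = Σσ²ᵢ + 2·Σσ_ij = 5.3579 + 2 × 2.2099 = 9.7777
α = (3/2)·(1 − 5.3579/9.7777) = 0.678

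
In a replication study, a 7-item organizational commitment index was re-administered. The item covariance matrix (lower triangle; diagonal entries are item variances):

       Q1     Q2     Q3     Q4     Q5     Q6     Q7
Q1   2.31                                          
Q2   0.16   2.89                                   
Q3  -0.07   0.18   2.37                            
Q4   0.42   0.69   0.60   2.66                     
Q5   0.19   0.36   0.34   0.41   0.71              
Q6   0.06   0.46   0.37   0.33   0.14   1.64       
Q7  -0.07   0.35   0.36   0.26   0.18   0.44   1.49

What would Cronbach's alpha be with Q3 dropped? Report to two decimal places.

Cronbach's alpha = 0.51

Remaining items: Q1, Q2, Q4, Q5, Q6, Q7 (k = 6).
ΣVar(i) = 2.31 + 2.89 + 2.66 + 0.71 + 1.64 + 1.49 = 11.70
total variance = 11.70 + 2 × 4.38 = 20.46
α (item deleted) = (6/5)·(1 − 11.70/20.46) = 0.51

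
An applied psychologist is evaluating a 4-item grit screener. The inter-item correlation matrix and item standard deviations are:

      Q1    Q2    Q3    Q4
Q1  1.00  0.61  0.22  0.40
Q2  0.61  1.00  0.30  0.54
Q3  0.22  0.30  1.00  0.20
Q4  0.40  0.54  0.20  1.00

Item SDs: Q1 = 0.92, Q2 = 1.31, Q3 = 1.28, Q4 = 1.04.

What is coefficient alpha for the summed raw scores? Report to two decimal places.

Σσ²ᵢ = 0.92² + 1.31² + 1.28² + 1.04² = 5.2825
Covariances σ_ij = r_ij · s_i · s_j:
  σ(Q1,Q2) = 0.61 × 0.92 × 1.31 = 0.7352
  σ(Q1,Q3) = 0.22 × 0.92 × 1.28 = 0.2591
  σ(Q1,Q4) = 0.40 × 0.92 × 1.04 = 0.3827
  σ(Q2,Q3) = 0.30 × 1.31 × 1.28 = 0.5030
  σ(Q2,Q4) = 0.54 × 1.31 × 1.04 = 0.7357
  σ(Q3,Q4) = 0.20 × 1.28 × 1.04 = 0.2662
σ²_T = Σσ²ᵢ + 2·Σσ_ij = 5.2825 + 2 × 2.8819 = 11.0463
α = (4/3)·(1 − 5.2825/11.0463) = 0.70

coefficient alpha = 0.70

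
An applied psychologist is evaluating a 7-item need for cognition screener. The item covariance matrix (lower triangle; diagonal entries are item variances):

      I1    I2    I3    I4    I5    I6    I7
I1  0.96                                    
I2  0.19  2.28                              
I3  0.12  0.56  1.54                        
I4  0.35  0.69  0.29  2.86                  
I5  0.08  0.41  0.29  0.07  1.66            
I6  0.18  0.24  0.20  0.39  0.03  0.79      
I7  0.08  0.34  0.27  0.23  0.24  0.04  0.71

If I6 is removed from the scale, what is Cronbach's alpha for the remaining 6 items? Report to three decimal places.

α = 0.548

Remaining items: I1, I2, I3, I4, I5, I7 (k = 6).
Σσ²ᵢ = 0.96 + 2.28 + 1.54 + 2.86 + 1.66 + 0.71 = 10.01
σ²_total = 10.01 + 2 × 4.21 = 18.43
α (item deleted) = (6/5)·(1 − 10.01/18.43) = 0.548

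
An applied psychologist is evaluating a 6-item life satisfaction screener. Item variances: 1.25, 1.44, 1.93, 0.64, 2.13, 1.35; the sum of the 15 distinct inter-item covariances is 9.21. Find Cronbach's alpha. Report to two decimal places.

sum of item variances = 1.25 + 1.44 + 1.93 + 0.64 + 2.13 + 1.35 = 8.74
Sum of distinct covariances = 9.21
total variance = sum of item variances + 2·Σcov = 8.74 + 2 × 9.21 = 27.16
α = (6/5)·(1 − 8.74/27.16) = 0.81

α = 0.81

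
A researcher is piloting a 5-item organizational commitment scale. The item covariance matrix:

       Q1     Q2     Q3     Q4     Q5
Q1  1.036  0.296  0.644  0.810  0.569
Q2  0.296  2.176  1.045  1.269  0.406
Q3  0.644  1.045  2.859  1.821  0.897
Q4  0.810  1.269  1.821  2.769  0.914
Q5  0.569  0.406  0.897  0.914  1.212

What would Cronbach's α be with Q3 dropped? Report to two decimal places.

Cronbach's α = 0.72

Remaining items: Q1, Q2, Q4, Q5 (k = 4).
ΣVar(i) = 1.036 + 2.176 + 2.769 + 1.212 = 7.193
total variance = 7.193 + 2 × 4.264 = 15.721
α (item deleted) = (4/3)·(1 − 7.193/15.721) = 0.72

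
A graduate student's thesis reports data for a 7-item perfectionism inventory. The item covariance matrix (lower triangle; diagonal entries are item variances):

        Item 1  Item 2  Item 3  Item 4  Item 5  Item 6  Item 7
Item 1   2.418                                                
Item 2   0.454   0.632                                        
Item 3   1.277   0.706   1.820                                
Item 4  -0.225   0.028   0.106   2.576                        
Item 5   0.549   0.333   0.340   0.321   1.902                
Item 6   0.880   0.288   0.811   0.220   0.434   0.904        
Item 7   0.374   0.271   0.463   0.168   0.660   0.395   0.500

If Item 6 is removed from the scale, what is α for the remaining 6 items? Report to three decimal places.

α = 0.650

Remaining items: Item 1, Item 2, Item 3, Item 4, Item 5, Item 7 (k = 6).
ΣVar(i) = 2.418 + 0.632 + 1.820 + 2.576 + 1.902 + 0.500 = 9.848
σ²_total = 9.848 + 2 × 5.825 = 21.498
α (item deleted) = (6/5)·(1 − 9.848/21.498) = 0.650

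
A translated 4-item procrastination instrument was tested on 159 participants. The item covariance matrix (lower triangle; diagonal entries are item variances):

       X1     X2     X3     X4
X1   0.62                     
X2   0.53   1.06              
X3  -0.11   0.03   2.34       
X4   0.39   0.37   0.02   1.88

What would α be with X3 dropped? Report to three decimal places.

α = 0.630

Remaining items: X1, X2, X4 (k = 3).
Σσ²ᵢ = 0.62 + 1.06 + 1.88 = 3.56
total variance = 3.56 + 2 × 1.29 = 6.14
α (item deleted) = (3/2)·(1 − 3.56/6.14) = 0.630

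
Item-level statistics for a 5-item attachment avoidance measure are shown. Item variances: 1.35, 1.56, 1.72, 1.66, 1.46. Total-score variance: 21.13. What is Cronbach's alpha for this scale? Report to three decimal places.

Cronbach's alpha = 0.792

ΣVar(i) = 1.35 + 1.56 + 1.72 + 1.66 + 1.46 = 7.75
α = (k/(k−1))·(1 − ΣVar(i)/σ²_total) = (5/4)·(1 − 7.75/21.13) = 0.792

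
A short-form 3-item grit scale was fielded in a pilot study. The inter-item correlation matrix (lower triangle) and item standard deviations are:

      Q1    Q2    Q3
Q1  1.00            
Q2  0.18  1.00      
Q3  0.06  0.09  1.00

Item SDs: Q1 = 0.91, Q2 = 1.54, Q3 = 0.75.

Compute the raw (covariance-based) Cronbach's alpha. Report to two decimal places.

α = 0.26

Σσ²ᵢ = 0.91² + 1.54² + 0.75² = 3.7622
Covariances σ_ij = r_ij · s_i · s_j:
  σ(Q1,Q2) = 0.18 × 0.91 × 1.54 = 0.2523
  σ(Q1,Q3) = 0.06 × 0.91 × 0.75 = 0.0410
  σ(Q2,Q3) = 0.09 × 1.54 × 0.75 = 0.1040
σ²_T = Σσ²ᵢ + 2·Σσ_ij = 3.7622 + 2 × 0.3973 = 4.5568
α = (3/2)·(1 − 3.7622/4.5568) = 0.26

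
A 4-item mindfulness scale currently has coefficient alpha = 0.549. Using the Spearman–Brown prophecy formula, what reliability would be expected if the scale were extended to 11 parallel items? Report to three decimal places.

Length factor m = 11/4 = 2.7500
α' = m·α / (1 + (m−1)·α)
   = 11/4 × 0.549 / (1 + (11/4 − 1) × 0.549)
   = 1.5098 / 1.9607 = 0.770

predicted reliability = 0.770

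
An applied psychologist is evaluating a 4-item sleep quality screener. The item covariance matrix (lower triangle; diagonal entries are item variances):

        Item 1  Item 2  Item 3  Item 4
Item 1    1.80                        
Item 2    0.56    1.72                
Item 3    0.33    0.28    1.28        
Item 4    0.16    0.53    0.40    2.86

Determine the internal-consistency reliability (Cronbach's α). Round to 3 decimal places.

Cronbach's α = 0.495

ΣVar(i) = 1.80 + 1.72 + 1.28 + 2.86 = 7.66
Σ_{i<j} σ_ij = 2.26
Var(T) = 7.66 + 2 × 2.26 = 12.18
α = (k/(k−1))·(1 − ΣVar(i)/Var(T)) = (4/3)·(1 − 7.66/12.18) = 0.495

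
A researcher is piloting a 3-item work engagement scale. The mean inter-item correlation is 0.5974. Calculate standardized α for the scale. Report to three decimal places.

Standardized α = k·r̄ / (1 + (k−1)·r̄) = 3 × 0.5974 / (1 + 2 × 0.5974)
  = 1.7922 / 2.1948 = 0.817

α = 0.817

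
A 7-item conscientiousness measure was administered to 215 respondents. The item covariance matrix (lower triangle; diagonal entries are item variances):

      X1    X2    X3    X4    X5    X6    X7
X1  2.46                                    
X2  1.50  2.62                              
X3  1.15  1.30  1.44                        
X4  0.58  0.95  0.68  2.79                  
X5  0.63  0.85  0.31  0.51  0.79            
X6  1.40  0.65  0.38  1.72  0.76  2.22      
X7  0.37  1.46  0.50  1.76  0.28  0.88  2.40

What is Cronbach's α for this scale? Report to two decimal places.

α = 0.84

ΣVar(i) = 2.46 + 2.62 + 1.44 + 2.79 + 0.79 + 2.22 + 2.40 = 14.72
Σ_{i<j} σ_ij = 18.62
total variance = 14.72 + 2 × 18.62 = 51.96
α = (k/(k−1))·(1 − ΣVar(i)/total variance) = (7/6)·(1 − 14.72/51.96) = 0.84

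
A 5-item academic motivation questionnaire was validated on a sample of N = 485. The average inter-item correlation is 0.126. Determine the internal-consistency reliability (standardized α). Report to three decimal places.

Standardized α = k·r̄ / (1 + (k−1)·r̄) = 5 × 0.126 / (1 + 4 × 0.126)
  = 0.6300 / 1.5040 = 0.419

α = 0.419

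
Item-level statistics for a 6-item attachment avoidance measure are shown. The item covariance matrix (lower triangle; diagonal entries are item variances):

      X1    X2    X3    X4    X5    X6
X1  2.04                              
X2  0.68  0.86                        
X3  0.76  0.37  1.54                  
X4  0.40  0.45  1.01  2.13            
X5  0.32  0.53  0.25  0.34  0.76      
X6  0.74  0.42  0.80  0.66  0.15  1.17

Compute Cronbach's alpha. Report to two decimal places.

α = 0.78

ΣVar(i) = 2.04 + 0.86 + 1.54 + 2.13 + 0.76 + 1.17 = 8.50
Σ_{i<j} σ_ij = 7.88
total variance = 8.50 + 2 × 7.88 = 24.26
α = (k/(k−1))·(1 − ΣVar(i)/total variance) = (6/5)·(1 − 8.50/24.26) = 0.78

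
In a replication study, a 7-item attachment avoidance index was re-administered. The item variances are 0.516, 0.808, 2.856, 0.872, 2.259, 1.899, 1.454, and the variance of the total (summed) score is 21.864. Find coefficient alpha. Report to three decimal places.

ΣVar(i) = 0.516 + 0.808 + 2.856 + 0.872 + 2.259 + 1.899 + 1.454 = 10.664
α = (k/(k−1))·(1 − ΣVar(i)/Var(T)) = (7/6)·(1 − 10.664/21.864) = 0.598

α = 0.598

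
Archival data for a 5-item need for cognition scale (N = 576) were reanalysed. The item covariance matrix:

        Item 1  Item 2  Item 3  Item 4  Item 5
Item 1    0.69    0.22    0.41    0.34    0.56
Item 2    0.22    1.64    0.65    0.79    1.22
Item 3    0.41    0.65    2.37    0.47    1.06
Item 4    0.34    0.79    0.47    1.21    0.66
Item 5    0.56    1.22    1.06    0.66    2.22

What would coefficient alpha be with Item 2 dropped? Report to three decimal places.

Remaining items: Item 1, Item 3, Item 4, Item 5 (k = 4).
Σσ²ᵢ = 0.69 + 2.37 + 1.21 + 2.22 = 6.49
σ²_T = 6.49 + 2 × 3.50 = 13.49
α (item deleted) = (4/3)·(1 − 6.49/13.49) = 0.692

α = 0.692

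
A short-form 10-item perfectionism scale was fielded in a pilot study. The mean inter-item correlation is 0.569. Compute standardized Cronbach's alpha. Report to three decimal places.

Standardized α = k·r̄ / (1 + (k−1)·r̄) = 10 × 0.569 / (1 + 9 × 0.569)
  = 5.6900 / 6.1210 = 0.930

standardized Cronbach's alpha = 0.930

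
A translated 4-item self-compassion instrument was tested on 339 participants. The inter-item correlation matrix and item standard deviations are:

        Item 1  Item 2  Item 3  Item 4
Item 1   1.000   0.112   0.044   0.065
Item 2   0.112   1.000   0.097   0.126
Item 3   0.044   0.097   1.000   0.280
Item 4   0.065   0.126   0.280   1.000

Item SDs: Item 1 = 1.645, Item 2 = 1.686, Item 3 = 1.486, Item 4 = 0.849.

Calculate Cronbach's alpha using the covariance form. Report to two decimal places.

α = 0.31

Σσ²ᵢ = 1.645² + 1.686² + 1.486² + 0.849² = 8.4776
Covariances σ_ij = r_ij · s_i · s_j:
  σ(Item 1,Item 2) = 0.112 × 1.645 × 1.686 = 0.3106
  σ(Item 1,Item 3) = 0.044 × 1.645 × 1.486 = 0.1076
  σ(Item 1,Item 4) = 0.065 × 1.645 × 0.849 = 0.0908
  σ(Item 2,Item 3) = 0.097 × 1.686 × 1.486 = 0.2430
  σ(Item 2,Item 4) = 0.126 × 1.686 × 0.849 = 0.1804
  σ(Item 3,Item 4) = 0.280 × 1.486 × 0.849 = 0.3533
σ²_T = Σσ²ᵢ + 2·Σσ_ij = 8.4776 + 2 × 1.2857 = 11.0490
α = (4/3)·(1 − 8.4776/11.0490) = 0.31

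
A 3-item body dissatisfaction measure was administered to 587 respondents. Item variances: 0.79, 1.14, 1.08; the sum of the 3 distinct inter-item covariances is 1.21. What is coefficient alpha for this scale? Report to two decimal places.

α = 0.67

Σσᵢ² = 0.79 + 1.14 + 1.08 = 3.01
Sum of distinct covariances = 1.21
σ²_T = Σσᵢ² + 2·Σcov = 3.01 + 2 × 1.21 = 5.43
α = (3/2)·(1 − 3.01/5.43) = 0.67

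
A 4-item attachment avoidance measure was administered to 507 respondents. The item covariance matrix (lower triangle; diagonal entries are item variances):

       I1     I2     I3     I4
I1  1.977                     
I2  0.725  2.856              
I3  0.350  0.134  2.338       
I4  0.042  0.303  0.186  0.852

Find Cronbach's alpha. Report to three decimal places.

Σσᵢ² = 1.977 + 2.856 + 2.338 + 0.852 = 8.023
Σ_{i<j} σ_ij = 1.740
Var(T) = 8.023 + 2 × 1.740 = 11.503
α = (k/(k−1))·(1 − Σσᵢ²/Var(T)) = (4/3)·(1 − 8.023/11.503) = 0.403

α = 0.403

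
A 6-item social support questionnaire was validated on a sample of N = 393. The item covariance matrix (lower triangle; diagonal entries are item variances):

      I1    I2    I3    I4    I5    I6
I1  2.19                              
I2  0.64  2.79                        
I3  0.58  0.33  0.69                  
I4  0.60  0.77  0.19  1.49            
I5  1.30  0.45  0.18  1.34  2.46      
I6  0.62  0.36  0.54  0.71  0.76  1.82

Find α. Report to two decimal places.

Σσᵢ² = 2.19 + 2.79 + 0.69 + 1.49 + 2.46 + 1.82 = 11.44
Sum of off-diagonal covariances = 9.37
Var(T) = 11.44 + 2 × 9.37 = 30.18
α = (k/(k−1))·(1 − Σσᵢ²/Var(T)) = (6/5)·(1 − 11.44/30.18) = 0.75

α = 0.75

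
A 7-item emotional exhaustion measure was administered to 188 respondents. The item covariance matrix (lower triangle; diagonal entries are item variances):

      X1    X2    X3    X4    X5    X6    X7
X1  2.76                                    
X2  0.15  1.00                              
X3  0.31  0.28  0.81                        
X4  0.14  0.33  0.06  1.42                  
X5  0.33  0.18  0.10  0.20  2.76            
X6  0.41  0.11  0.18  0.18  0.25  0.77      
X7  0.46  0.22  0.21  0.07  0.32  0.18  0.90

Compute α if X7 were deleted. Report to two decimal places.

Remaining items: X1, X2, X3, X4, X5, X6 (k = 6).
Σσᵢ² = 2.76 + 1.00 + 0.81 + 1.42 + 2.76 + 0.77 = 9.52
Var(T) = 9.52 + 2 × 3.21 = 15.94
α (item deleted) = (6/5)·(1 − 9.52/15.94) = 0.48

α = 0.48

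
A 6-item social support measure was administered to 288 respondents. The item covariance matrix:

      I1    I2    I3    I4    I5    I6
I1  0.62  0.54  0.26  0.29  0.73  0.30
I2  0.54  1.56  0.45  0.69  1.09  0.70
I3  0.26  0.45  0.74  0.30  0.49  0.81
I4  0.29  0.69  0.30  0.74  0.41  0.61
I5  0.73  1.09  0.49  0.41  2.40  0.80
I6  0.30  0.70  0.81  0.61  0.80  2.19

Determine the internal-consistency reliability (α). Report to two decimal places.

α = 0.81

Σσᵢ² = 0.62 + 1.56 + 0.74 + 0.74 + 2.40 + 2.19 = 8.25
Σ_{i<j} σ_ij = 8.47
Var(T) = 8.25 + 2 × 8.47 = 25.19
α = (k/(k−1))·(1 − Σσᵢ²/Var(T)) = (6/5)·(1 − 8.25/25.19) = 0.81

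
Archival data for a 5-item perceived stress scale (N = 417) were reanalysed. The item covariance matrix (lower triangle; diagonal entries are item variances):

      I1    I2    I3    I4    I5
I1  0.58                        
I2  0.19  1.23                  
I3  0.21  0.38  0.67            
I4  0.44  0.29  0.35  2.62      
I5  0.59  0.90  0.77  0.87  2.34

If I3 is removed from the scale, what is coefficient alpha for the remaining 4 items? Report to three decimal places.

α = 0.656

Remaining items: I1, I2, I4, I5 (k = 4).
Σσᵢ² = 0.58 + 1.23 + 2.62 + 2.34 = 6.77
Var(T) = 6.77 + 2 × 3.28 = 13.33
α (item deleted) = (4/3)·(1 − 6.77/13.33) = 0.656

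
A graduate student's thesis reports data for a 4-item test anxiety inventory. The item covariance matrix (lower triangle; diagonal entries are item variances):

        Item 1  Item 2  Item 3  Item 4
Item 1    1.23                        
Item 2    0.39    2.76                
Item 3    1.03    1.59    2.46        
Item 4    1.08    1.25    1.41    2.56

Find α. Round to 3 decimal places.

α = 0.800

ΣVar(i) = 1.23 + 2.76 + 2.46 + 2.56 = 9.01
Sum of the distinct covariances = 6.75
total variance = 9.01 + 2 × 6.75 = 22.51
α = (k/(k−1))·(1 − ΣVar(i)/total variance) = (4/3)·(1 − 9.01/22.51) = 0.800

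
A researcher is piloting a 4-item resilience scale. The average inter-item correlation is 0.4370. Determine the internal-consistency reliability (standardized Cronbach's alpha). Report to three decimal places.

α = 0.756

Standardized α = k·r̄ / (1 + (k−1)·r̄) = 4 × 0.4370 / (1 + 3 × 0.4370)
  = 1.7480 / 2.3110 = 0.756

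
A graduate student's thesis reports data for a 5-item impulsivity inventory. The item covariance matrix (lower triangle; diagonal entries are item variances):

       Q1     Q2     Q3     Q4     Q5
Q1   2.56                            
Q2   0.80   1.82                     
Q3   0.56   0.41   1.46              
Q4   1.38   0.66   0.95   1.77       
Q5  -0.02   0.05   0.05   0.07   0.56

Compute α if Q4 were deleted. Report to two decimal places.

α = 0.49

Remaining items: Q1, Q2, Q3, Q5 (k = 4).
ΣVar(i) = 2.56 + 1.82 + 1.46 + 0.56 = 6.40
Var(T) = 6.40 + 2 × 1.85 = 10.10
α (item deleted) = (4/3)·(1 − 6.40/10.10) = 0.49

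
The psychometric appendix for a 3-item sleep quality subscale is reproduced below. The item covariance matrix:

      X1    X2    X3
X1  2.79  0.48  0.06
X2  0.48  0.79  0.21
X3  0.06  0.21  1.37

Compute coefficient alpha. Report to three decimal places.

sum of item variances = 2.79 + 0.79 + 1.37 = 4.95
Sum of the distinct covariances = 0.75
σ²_T = 4.95 + 2 × 0.75 = 6.45
α = (k/(k−1))·(1 − sum of item variances/σ²_T) = (3/2)·(1 − 4.95/6.45) = 0.349

coefficient alpha = 0.349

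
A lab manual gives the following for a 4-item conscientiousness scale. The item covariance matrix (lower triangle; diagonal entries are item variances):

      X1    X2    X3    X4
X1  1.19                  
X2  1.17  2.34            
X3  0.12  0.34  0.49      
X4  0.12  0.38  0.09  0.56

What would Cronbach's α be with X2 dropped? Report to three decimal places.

Remaining items: X1, X3, X4 (k = 3).
Σσ²ᵢ = 1.19 + 0.49 + 0.56 = 2.24
σ²_total = 2.24 + 2 × 0.33 = 2.90
α (item deleted) = (3/2)·(1 − 2.24/2.90) = 0.341

α = 0.341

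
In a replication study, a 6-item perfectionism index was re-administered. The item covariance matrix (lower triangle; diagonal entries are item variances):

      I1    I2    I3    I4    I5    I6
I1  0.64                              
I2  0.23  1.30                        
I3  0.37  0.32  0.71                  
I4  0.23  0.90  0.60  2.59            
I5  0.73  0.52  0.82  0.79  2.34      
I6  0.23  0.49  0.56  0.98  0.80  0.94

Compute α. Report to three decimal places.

Σσᵢ² = 0.64 + 1.30 + 0.71 + 2.59 + 2.34 + 0.94 = 8.52
Sum of off-diagonal covariances = 8.57
σ²_total = 8.52 + 2 × 8.57 = 25.66
α = (k/(k−1))·(1 − Σσᵢ²/σ²_total) = (6/5)·(1 − 8.52/25.66) = 0.802

α = 0.802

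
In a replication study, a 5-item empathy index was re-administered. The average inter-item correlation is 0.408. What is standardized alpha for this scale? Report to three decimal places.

α = 0.775

Standardized α = k·r̄ / (1 + (k−1)·r̄) = 5 × 0.408 / (1 + 4 × 0.408)
  = 2.0400 / 2.6320 = 0.775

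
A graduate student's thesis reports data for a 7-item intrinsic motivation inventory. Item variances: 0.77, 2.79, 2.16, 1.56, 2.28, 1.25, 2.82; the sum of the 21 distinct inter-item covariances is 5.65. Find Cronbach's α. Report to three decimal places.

Σσᵢ² = 0.77 + 2.79 + 2.16 + 1.56 + 2.28 + 1.25 + 2.82 = 13.63
Sum of distinct covariances = 5.65
σ²_T = Σσᵢ² + 2·Σcov = 13.63 + 2 × 5.65 = 24.93
α = (7/6)·(1 − 13.63/24.93) = 0.529

α = 0.529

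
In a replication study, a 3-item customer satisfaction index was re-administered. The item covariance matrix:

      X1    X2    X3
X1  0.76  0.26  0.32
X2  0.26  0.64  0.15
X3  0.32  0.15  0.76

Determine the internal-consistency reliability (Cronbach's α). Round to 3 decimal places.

Σσᵢ² = 0.76 + 0.64 + 0.76 = 2.16
Sum of the distinct covariances = 0.73
σ²_T = 2.16 + 2 × 0.73 = 3.62
α = (k/(k−1))·(1 − Σσᵢ²/σ²_T) = (3/2)·(1 − 2.16/3.62) = 0.605

Cronbach's α = 0.605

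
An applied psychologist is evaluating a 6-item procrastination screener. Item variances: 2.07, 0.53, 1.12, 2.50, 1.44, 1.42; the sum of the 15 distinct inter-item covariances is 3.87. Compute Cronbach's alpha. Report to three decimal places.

α = 0.552

Σσ²ᵢ = 2.07 + 0.53 + 1.12 + 2.50 + 1.44 + 1.42 = 9.08
Sum of distinct covariances = 3.87
total variance = Σσ²ᵢ + 2·Σcov = 9.08 + 2 × 3.87 = 16.82
α = (6/5)·(1 − 9.08/16.82) = 0.552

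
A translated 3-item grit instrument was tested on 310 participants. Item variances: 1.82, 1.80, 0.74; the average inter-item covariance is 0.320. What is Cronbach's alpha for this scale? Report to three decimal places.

ΣVar(i) = 1.82 + 1.80 + 0.74 = 4.36
Sum of the 3 distinct covariances = 3 × 0.320 = 0.960
Var(T) = ΣVar(i) + 2·Σcov = 4.36 + 2 × 0.960 = 6.280
α = (3/2)·(1 − 4.36/6.280) = 0.459

Cronbach's alpha = 0.459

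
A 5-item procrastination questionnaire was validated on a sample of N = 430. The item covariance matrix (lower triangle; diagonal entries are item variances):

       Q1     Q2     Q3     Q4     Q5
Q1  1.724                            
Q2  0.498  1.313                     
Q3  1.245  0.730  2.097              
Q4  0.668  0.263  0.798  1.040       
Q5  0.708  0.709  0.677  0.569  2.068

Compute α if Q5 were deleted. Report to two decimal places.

Remaining items: Q1, Q2, Q3, Q4 (k = 4).
sum of item variances = 1.724 + 1.313 + 2.097 + 1.040 = 6.174
σ²_T = 6.174 + 2 × 4.202 = 14.578
α (item deleted) = (4/3)·(1 − 6.174/14.578) = 0.77

α = 0.77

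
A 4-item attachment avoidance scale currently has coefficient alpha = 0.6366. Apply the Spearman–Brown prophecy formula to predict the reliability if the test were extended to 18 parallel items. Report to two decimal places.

Length factor m = 18/4 = 4.5000
α' = m·α / (1 + (m−1)·α)
   = 18/4 × 0.6366 / (1 + (18/4 − 1) × 0.6366)
   = 2.8647 / 3.2281 = 0.89

predicted reliability = 0.89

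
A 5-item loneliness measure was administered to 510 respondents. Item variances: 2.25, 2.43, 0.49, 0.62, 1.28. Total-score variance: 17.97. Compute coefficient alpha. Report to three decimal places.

Σσᵢ² = 2.25 + 2.43 + 0.49 + 0.62 + 1.28 = 7.07
α = (k/(k−1))·(1 − Σσᵢ²/Var(T)) = (5/4)·(1 − 7.07/17.97) = 0.758

coefficient alpha = 0.758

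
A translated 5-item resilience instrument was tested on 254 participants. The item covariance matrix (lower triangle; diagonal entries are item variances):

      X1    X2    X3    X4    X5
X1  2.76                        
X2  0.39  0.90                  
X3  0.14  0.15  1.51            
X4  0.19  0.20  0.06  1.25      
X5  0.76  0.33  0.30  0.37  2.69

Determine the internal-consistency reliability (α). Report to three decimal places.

ΣVar(i) = 2.76 + 0.90 + 1.51 + 1.25 + 2.69 = 9.11
Σ_{i<j} σ_ij = 2.89
Var(T) = 9.11 + 2 × 2.89 = 14.89
α = (k/(k−1))·(1 − ΣVar(i)/Var(T)) = (5/4)·(1 − 9.11/14.89) = 0.485

α = 0.485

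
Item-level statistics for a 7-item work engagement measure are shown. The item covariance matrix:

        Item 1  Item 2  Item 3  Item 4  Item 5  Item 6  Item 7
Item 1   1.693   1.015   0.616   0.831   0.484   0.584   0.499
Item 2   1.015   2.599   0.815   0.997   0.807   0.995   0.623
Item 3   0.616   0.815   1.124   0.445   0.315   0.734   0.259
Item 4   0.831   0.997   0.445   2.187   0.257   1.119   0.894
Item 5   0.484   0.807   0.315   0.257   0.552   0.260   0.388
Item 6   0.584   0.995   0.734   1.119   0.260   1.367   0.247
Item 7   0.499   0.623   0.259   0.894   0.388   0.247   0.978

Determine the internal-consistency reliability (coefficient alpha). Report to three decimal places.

Σσ²ᵢ = 1.693 + 2.599 + 1.124 + 2.187 + 0.552 + 1.367 + 0.978 = 10.500
Sum of off-diagonal covariances = 13.184
total variance = 10.500 + 2 × 13.184 = 36.868
α = (k/(k−1))·(1 − Σσ²ᵢ/total variance) = (7/6)·(1 − 10.500/36.868) = 0.834

α = 0.834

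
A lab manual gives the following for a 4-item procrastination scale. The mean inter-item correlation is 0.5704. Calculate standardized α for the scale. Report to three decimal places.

Standardized α = k·r̄ / (1 + (k−1)·r̄) = 4 × 0.5704 / (1 + 3 × 0.5704)
  = 2.2816 / 2.7112 = 0.842

α = 0.842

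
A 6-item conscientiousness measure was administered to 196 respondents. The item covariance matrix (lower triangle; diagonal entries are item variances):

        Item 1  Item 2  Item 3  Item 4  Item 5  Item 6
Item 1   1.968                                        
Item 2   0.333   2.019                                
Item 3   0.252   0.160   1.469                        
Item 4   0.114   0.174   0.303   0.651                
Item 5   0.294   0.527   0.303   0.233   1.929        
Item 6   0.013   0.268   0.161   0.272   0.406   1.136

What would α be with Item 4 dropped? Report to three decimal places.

α = 0.487

Remaining items: Item 1, Item 2, Item 3, Item 5, Item 6 (k = 5).
sum of item variances = 1.968 + 2.019 + 1.469 + 1.929 + 1.136 = 8.521
total variance = 8.521 + 2 × 2.717 = 13.955
α (item deleted) = (5/4)·(1 − 8.521/13.955) = 0.487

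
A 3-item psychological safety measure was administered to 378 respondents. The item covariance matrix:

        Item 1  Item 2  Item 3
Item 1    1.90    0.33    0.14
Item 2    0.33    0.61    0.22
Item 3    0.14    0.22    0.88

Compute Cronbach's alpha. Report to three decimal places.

Cronbach's alpha = 0.434

sum of item variances = 1.90 + 0.61 + 0.88 = 3.39
Sum of the distinct covariances = 0.69
σ²_T = 3.39 + 2 × 0.69 = 4.77
α = (k/(k−1))·(1 − sum of item variances/σ²_T) = (3/2)·(1 − 3.39/4.77) = 0.434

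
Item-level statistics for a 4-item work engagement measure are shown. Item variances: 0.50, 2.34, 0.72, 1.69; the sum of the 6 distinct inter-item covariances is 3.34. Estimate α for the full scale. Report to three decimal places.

ΣVar(i) = 0.50 + 2.34 + 0.72 + 1.69 = 5.25
Sum of distinct covariances = 3.34
Var(T) = ΣVar(i) + 2·Σcov = 5.25 + 2 × 3.34 = 11.93
α = (4/3)·(1 − 5.25/11.93) = 0.747

α = 0.747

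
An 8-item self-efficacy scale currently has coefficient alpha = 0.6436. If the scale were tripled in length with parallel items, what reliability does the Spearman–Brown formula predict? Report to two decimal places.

Length factor m = 3
α' = m·α / (1 + (m−1)·α)
   = 3 × 0.6436 / (1 + (3 − 1) × 0.6436)
   = 1.9308 / 2.2872 = 0.84

predicted reliability = 0.84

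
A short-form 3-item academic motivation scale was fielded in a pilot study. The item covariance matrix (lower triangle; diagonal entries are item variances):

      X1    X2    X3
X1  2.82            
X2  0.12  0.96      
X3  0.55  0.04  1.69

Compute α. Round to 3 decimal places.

α = 0.309

ΣVar(i) = 2.82 + 0.96 + 1.69 = 5.47
Σ_{i<j} σ_ij = 0.71
σ²_T = 5.47 + 2 × 0.71 = 6.89
α = (k/(k−1))·(1 − ΣVar(i)/σ²_T) = (3/2)·(1 − 5.47/6.89) = 0.309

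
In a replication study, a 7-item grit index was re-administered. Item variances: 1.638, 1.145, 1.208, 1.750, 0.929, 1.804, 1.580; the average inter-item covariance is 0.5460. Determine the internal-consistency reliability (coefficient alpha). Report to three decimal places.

sum of item variances = 1.638 + 1.145 + 1.208 + 1.750 + 0.929 + 1.804 + 1.580 = 10.054
Sum of the 21 distinct covariances = 21 × 0.5460 = 11.4660
σ²_T = sum of item variances + 2·Σcov = 10.054 + 2 × 11.4660 = 32.9860
α = (7/6)·(1 − 10.054/32.9860) = 0.811

coefficient alpha = 0.811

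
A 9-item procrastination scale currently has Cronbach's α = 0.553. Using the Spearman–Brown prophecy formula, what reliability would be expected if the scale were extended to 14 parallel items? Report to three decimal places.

predicted reliability = 0.658

Length factor m = 14/9 = 1.5556
α' = m·α / (1 + (m−1)·α)
   = 14/9 × 0.553 / (1 + (14/9 − 1) × 0.553)
   = 0.8602 / 1.3072 = 0.658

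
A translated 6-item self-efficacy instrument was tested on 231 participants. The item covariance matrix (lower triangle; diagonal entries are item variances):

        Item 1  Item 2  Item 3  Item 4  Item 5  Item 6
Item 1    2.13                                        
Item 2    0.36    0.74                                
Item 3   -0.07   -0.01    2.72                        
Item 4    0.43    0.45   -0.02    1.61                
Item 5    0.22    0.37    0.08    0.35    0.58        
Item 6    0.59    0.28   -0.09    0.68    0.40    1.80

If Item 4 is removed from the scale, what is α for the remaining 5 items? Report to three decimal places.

Remaining items: Item 1, Item 2, Item 3, Item 5, Item 6 (k = 5).
Σσ²ᵢ = 2.13 + 0.74 + 2.72 + 0.58 + 1.80 = 7.97
σ²_total = 7.97 + 2 × 2.13 = 12.23
α (item deleted) = (5/4)·(1 − 7.97/12.23) = 0.435

α = 0.435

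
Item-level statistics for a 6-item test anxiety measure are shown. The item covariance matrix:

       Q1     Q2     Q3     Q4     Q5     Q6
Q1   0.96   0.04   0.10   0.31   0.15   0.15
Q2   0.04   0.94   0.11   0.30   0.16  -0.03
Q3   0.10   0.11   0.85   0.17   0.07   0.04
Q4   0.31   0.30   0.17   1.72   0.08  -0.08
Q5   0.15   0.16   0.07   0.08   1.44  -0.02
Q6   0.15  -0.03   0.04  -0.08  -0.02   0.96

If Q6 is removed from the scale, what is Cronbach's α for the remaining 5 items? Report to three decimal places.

Remaining items: Q1, Q2, Q3, Q4, Q5 (k = 5).
ΣVar(i) = 0.96 + 0.94 + 0.85 + 1.72 + 1.44 = 5.91
σ²_T = 5.91 + 2 × 1.49 = 8.89
α (item deleted) = (5/4)·(1 − 5.91/8.89) = 0.419

α = 0.419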